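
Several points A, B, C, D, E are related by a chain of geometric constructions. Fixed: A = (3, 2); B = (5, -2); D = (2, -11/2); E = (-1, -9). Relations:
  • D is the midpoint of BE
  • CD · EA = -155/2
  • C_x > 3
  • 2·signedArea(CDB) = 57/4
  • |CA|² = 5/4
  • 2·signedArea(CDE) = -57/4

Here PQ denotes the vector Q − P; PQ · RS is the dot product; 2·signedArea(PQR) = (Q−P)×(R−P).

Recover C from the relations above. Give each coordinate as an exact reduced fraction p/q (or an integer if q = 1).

C = (7/2, 1)

1. C_x = 7/2  [2·signedArea(CDB) = 57/4 ∩ CD · EA = -155/2]
2. C_y = 1  [2·signedArea(CDB) = 57/4 ∩ CD · EA = -155/2]
   → C = (7/2, 1)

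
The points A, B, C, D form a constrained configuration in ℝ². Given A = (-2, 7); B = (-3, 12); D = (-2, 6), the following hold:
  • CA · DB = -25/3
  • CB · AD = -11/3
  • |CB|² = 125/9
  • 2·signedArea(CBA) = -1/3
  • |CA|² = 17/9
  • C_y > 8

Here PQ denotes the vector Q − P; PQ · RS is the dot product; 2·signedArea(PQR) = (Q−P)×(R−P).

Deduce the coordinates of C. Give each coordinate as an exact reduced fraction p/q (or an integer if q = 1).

C = (-7/3, 25/3)

1. C_x = -7/3  [2·signedArea(CBA) = -1/3 ∩ CB · AD = -11/3]
2. C_y = 25/3  [2·signedArea(CBA) = -1/3 ∩ CB · AD = -11/3]
   → C = (-7/3, 25/3)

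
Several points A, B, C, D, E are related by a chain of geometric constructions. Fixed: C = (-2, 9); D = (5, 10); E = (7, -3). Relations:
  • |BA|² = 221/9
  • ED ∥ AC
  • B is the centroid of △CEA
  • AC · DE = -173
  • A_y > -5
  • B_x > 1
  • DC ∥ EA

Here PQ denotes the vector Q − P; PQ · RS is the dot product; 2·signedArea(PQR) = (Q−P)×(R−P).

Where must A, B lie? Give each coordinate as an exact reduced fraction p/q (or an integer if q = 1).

A = (0, -4)
B = (5/3, 2/3)

1. A_x = 0  [ED ∥ AC ∩ DC ∥ EA]
2. A_y = -4  [ED ∥ AC ∩ DC ∥ EA]
   → A = (0, -4)
3. B_x = 5/3  [B is the centroid of △CEA]
4. B_y = 2/3  [B is the centroid of △CEA]
   → B = (5/3, 2/3)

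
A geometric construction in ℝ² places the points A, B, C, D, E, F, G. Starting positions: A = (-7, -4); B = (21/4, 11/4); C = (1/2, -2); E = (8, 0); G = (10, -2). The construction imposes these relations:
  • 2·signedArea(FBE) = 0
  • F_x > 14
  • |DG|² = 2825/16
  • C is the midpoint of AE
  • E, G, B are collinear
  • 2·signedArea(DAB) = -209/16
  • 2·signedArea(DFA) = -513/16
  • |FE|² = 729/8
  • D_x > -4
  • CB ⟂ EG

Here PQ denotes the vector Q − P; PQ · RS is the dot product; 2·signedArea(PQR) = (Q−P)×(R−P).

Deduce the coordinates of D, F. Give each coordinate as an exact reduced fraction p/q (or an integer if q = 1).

D = (-13/4, -3)
F = (59/4, -27/4)

1. F_x = 59/4  [line 11/4·x + 11/4·y + -22 = 0 ∩ |FE|² = 729/8]
2. F_y = -27/4  [line 11/4·x + 11/4·y + -22 = 0 ∩ |FE|² = 729/8]
   → F = (59/4, -27/4)
3. D_x = -13/4  [2·signedArea(DFA) = -513/16 ∩ 2·signedArea(DAB) = -209/16]
4. D_y = -3  [2·signedArea(DFA) = -513/16 ∩ 2·signedArea(DAB) = -209/16]
   → D = (-13/4, -3)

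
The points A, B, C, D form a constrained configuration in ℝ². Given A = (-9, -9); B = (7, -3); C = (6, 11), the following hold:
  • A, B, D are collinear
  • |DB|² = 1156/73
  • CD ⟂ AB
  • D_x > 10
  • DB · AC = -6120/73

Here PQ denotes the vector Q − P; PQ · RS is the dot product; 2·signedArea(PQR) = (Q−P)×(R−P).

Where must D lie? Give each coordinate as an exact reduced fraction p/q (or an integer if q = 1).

D = (783/73, -117/73)

1. D_x = 783/73  [A, B, D are collinear ∩ CD ⟂ AB]
2. D_y = -117/73  [A, B, D are collinear ∩ CD ⟂ AB]
   → D = (783/73, -117/73)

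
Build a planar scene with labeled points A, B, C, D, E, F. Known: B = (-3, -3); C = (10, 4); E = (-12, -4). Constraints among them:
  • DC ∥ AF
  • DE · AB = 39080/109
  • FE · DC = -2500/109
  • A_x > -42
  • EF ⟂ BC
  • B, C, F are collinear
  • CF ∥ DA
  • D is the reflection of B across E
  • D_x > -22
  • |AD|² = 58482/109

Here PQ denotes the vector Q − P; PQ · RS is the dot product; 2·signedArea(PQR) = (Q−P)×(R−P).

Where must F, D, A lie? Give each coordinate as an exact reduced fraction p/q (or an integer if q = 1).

1. F_x = -1133/109  [B, C, F are collinear ∩ EF ⟂ BC]
2. F_y = -761/109  [B, C, F are collinear ∩ EF ⟂ BC]
   → F = (-1133/109, -761/109)
3. D_x = -21  [D is the reflection of B across E]
4. D_y = -5  [D is the reflection of B across E]
   → D = (-21, -5)
5. A_x = -4512/109  [DC ∥ AF ∩ CF ∥ DA]
6. A_y = -1742/109  [DC ∥ AF ∩ CF ∥ DA]
   → A = (-4512/109, -1742/109)

A = (-4512/109, -1742/109)
D = (-21, -5)
F = (-1133/109, -761/109)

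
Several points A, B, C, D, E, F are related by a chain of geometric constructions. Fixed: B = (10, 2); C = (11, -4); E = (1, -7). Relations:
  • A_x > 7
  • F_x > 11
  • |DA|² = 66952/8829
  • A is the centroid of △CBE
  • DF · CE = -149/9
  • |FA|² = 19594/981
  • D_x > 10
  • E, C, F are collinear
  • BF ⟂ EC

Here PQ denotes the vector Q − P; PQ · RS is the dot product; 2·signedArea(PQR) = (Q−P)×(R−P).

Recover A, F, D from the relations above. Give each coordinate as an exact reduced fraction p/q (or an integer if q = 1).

A = (22/3, -3)
D = (9832/981, -1175/327)
F = (1279/109, -412/109)

1. A_x = 22/3  [A is the centroid of △CBE]
2. A_y = -3  [A is the centroid of △CBE]
   → A = (22/3, -3)
3. F_x = 1279/109  [E, C, F are collinear ∩ BF ⟂ EC]
4. F_y = -412/109  [E, C, F are collinear ∩ BF ⟂ EC]
   → F = (1279/109, -412/109)
5. D_x = 9832/981  [line 10·x + 3·y + -805/9 = 0 ∩ |DA|² = 66952/8829]
6. D_y = -1175/327  [line 10·x + 3·y + -805/9 = 0 ∩ |DA|² = 66952/8829]
   → D = (9832/981, -1175/327)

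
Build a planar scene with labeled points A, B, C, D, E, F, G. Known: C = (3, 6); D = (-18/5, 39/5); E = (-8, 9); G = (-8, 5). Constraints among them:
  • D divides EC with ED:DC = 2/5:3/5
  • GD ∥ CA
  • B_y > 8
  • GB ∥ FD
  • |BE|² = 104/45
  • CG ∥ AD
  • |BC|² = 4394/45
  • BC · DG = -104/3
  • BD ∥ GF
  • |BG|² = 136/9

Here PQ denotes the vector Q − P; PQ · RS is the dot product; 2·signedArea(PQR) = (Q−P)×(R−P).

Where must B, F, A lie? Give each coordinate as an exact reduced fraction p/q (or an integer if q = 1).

A = (37/5, 44/5)
B = (-98/15, 43/5)
F = (-76/15, 21/5)

1. B_x = -98/15  [line 22/5·x + 14/5·y + 14/3 = 0 ∩ |BG|² = 136/9]
2. B_y = 43/5  [line 22/5·x + 14/5·y + 14/3 = 0 ∩ |BG|² = 136/9]
   → B = (-98/15, 43/5)
3. F_x = -76/15  [GB ∥ FD ∩ BD ∥ GF]
4. F_y = 21/5  [GB ∥ FD ∩ BD ∥ GF]
   → F = (-76/15, 21/5)
5. A_x = 37/5  [CG ∥ AD ∩ GD ∥ CA]
6. A_y = 44/5  [CG ∥ AD ∩ GD ∥ CA]
   → A = (37/5, 44/5)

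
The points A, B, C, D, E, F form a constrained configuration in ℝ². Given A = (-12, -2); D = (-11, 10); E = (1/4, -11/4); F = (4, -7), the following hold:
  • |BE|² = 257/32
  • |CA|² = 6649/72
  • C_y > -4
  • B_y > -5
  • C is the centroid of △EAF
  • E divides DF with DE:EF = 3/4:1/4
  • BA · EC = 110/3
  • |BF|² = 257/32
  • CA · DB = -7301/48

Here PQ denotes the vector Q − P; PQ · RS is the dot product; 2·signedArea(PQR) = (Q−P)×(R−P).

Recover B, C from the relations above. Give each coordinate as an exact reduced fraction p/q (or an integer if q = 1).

B = (17/8, -39/8)
C = (-31/12, -47/12)

1. C_x = -31/12  [C is the centroid of △EAF]
2. C_y = -47/12  [C is the centroid of △EAF]
   → C = (-31/12, -47/12)
3. B_x = 17/8  [BA · EC = 110/3 ∩ CA · DB = -7301/48]
4. B_y = -39/8  [BA · EC = 110/3 ∩ CA · DB = -7301/48]
   → B = (17/8, -39/8)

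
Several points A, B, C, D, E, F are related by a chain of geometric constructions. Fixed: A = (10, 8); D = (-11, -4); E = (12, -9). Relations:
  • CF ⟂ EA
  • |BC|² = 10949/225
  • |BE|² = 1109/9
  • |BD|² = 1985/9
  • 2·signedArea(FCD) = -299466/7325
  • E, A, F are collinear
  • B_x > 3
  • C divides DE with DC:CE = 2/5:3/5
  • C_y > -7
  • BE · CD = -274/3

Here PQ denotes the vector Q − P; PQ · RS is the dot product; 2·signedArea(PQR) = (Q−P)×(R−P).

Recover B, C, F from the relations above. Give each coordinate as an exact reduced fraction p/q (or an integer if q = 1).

1. C_x = -9/5  [C divides DE with DC:CE = 2/5:3/5]
2. C_y = -6  [C divides DE with DC:CE = 2/5:3/5]
   → C = (-9/5, -6)
3. F_x = 16794/1465  [E, A, F are collinear ∩ CF ⟂ EA]
4. F_y = -6504/1465  [E, A, F are collinear ∩ CF ⟂ EA]
   → F = (16794/1465, -6504/1465)
5. B_x = 11/3  [line 46/5·x + -2·y + -556/15 = 0 ∩ |BC|² = 10949/225]
6. B_y = -5/3  [line 46/5·x + -2·y + -556/15 = 0 ∩ |BC|² = 10949/225]
   → B = (11/3, -5/3)

B = (11/3, -5/3)
C = (-9/5, -6)
F = (16794/1465, -6504/1465)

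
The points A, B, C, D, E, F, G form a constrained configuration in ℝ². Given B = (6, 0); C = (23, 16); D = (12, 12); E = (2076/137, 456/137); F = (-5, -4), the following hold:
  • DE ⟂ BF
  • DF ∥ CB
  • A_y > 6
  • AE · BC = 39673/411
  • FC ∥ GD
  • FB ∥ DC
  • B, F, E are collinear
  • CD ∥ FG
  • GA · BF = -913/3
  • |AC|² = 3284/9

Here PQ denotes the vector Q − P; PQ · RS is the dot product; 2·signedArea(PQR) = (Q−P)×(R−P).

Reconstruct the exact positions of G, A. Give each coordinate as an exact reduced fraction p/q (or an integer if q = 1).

1. G_x = -16  [FC ∥ GD ∩ CD ∥ FG]
2. G_y = -8  [FC ∥ GD ∩ CD ∥ FG]
   → G = (-16, -8)
3. A_x = 19/3  [AE · BC = 39673/411 ∩ GA · BF = -913/3]
4. A_y = 20/3  [AE · BC = 39673/411 ∩ GA · BF = -913/3]
   → A = (19/3, 20/3)

A = (19/3, 20/3)
G = (-16, -8)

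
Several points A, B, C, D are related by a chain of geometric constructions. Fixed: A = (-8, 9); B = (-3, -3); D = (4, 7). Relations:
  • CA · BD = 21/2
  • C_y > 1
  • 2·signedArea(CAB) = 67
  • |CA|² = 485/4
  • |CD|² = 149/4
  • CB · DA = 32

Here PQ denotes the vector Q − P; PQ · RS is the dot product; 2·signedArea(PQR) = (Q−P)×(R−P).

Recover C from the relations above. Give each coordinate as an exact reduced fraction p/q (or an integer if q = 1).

1. C_x = 1/2  [CB · DA = 32 ∩ 2·signedArea(CAB) = 67]
2. C_y = 2  [CB · DA = 32 ∩ 2·signedArea(CAB) = 67]
   → C = (1/2, 2)

C = (1/2, 2)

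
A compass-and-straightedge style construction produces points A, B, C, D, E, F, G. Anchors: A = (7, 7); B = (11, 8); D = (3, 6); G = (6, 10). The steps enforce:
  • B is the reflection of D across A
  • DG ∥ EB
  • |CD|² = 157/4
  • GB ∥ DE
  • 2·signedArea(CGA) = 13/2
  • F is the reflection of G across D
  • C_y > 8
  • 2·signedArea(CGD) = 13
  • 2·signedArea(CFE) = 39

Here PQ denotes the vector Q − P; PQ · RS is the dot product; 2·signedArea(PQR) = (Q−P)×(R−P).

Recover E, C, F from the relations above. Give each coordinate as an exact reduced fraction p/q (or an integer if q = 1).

C = (17/2, 9)
E = (8, 4)
F = (0, 2)

1. E_x = 8  [DG ∥ EB ∩ GB ∥ DE]
2. E_y = 4  [DG ∥ EB ∩ GB ∥ DE]
   → E = (8, 4)
3. C_x = 17/2  [2·signedArea(CGD) = 13 ∩ 2·signedArea(CGA) = 13/2]
4. C_y = 9  [2·signedArea(CGD) = 13 ∩ 2·signedArea(CGA) = 13/2]
   → C = (17/2, 9)
5. F_x = 0  [F is the reflection of G across D]
6. F_y = 2  [F is the reflection of G across D]
   → F = (0, 2)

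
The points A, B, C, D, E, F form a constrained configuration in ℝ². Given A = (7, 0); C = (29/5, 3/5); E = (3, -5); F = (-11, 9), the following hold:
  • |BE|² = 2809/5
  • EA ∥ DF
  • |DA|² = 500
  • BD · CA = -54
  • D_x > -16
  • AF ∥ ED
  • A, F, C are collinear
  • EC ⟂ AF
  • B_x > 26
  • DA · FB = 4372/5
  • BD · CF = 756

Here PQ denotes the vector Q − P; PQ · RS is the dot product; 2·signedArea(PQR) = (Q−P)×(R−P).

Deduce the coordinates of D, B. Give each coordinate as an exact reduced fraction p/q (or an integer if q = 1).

1. D_x = -15  [EA ∥ DF ∩ AF ∥ ED]
2. D_y = 4  [EA ∥ DF ∩ AF ∥ ED]
   → D = (-15, 4)
3. B_x = 133/5  [BD · CF = 756 ∩ DA · FB = 4372/5]
4. B_y = -14/5  [BD · CF = 756 ∩ DA · FB = 4372/5]
   → B = (133/5, -14/5)

B = (133/5, -14/5)
D = (-15, 4)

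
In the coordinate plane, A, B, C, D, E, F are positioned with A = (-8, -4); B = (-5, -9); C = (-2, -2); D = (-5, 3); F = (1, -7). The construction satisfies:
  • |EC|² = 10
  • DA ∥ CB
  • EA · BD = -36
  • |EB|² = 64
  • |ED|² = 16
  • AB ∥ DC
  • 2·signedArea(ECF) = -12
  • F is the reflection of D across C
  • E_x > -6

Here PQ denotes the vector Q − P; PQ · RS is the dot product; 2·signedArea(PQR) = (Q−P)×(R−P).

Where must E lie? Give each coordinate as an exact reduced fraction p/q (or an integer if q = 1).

E = (-5, -1)

1. E_x = -5  [2·signedArea(ECF) = -12 ∩ EA · BD = -36]
2. E_y = -1  [2·signedArea(ECF) = -12 ∩ EA · BD = -36]
   → E = (-5, -1)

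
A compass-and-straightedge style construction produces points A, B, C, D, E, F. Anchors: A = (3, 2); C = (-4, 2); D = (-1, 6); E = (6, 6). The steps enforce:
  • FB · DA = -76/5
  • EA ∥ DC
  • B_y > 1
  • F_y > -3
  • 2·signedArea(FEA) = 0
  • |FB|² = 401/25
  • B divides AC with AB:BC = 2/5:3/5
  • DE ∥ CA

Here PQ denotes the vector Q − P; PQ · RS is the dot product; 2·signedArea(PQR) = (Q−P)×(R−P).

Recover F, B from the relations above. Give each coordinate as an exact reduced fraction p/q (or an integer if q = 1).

B = (1/5, 2)
F = (0, -2)

1. B_x = 1/5  [B divides AC with AB:BC = 2/5:3/5]
2. B_y = 2  [B divides AC with AB:BC = 2/5:3/5]
   → B = (1/5, 2)
3. F_x = 0  [2·signedArea(FEA) = 0 ∩ FB · DA = -76/5]
4. F_y = -2  [2·signedArea(FEA) = 0 ∩ FB · DA = -76/5]
   → F = (0, -2)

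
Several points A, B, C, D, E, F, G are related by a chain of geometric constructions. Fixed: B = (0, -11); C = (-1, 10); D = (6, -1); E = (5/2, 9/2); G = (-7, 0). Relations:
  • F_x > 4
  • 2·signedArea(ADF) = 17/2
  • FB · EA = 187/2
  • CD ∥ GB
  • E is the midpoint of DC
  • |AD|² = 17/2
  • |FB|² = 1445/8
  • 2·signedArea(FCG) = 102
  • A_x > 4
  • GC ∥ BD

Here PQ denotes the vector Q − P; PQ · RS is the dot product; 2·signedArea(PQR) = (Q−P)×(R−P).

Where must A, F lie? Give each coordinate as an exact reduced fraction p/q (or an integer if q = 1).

A = (9/2, -7/2)
F = (17/4, 7/4)

1. F_x = 17/4  [line 10·x + -6·y + -32 = 0 ∩ |FB|² = 1445/8]
2. F_y = 7/4  [line 10·x + -6·y + -32 = 0 ∩ |FB|² = 1445/8]
   → F = (17/4, 7/4)
3. A_x = 9/2  [2·signedArea(ADF) = 17/2 ∩ FB · EA = 187/2]
4. A_y = -7/2  [2·signedArea(ADF) = 17/2 ∩ FB · EA = 187/2]
   → A = (9/2, -7/2)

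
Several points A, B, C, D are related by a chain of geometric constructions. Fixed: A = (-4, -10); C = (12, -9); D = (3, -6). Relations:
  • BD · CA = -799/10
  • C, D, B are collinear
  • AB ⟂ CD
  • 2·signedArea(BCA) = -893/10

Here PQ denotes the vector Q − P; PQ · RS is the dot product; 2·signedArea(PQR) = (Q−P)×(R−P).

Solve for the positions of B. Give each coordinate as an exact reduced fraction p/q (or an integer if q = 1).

1. B_x = -21/10  [C, D, B are collinear ∩ AB ⟂ CD]
2. B_y = -43/10  [C, D, B are collinear ∩ AB ⟂ CD]
   → B = (-21/10, -43/10)

B = (-21/10, -43/10)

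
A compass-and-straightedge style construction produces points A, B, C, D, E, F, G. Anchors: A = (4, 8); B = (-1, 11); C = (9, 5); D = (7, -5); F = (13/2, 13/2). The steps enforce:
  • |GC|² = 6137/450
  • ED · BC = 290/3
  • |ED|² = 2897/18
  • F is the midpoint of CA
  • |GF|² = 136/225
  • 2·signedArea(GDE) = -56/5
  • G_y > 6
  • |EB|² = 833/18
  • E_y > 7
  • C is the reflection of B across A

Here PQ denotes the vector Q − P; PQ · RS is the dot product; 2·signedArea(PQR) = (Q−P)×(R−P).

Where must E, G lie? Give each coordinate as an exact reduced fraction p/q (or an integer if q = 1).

E = (29/6, 15/2)
G = (35/6, 69/10)

1. E_x = 29/6  [line -10·x + 6·y + 10/3 = 0 ∩ |ED|² = 2897/18]
2. E_y = 15/2  [line -10·x + 6·y + 10/3 = 0 ∩ |ED|² = 2897/18]
   → E = (29/6, 15/2)
3. G_x = 35/6  [line -25/2·x + -13/6·y + 1318/15 = 0 ∩ |GF|² = 136/225]
4. G_y = 69/10  [line -25/2·x + -13/6·y + 1318/15 = 0 ∩ |GF|² = 136/225]
   → G = (35/6, 69/10)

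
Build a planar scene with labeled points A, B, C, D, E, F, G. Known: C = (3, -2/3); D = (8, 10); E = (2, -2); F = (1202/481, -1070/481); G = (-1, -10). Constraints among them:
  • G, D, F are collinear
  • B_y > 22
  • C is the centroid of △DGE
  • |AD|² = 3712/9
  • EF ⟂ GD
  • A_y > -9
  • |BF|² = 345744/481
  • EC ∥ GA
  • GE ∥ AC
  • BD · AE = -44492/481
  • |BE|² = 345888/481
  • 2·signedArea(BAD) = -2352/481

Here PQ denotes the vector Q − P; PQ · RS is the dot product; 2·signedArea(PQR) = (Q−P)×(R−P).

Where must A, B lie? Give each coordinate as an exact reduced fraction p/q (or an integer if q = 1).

A = (0, -26/3)
B = (6494/481, 10690/481)

1. A_x = 0  [GE ∥ AC ∩ EC ∥ GA]
2. A_y = -26/3  [GE ∥ AC ∩ EC ∥ GA]
   → A = (0, -26/3)
3. B_x = 6494/481  [2·signedArea(BAD) = -2352/481 ∩ BD · AE = -44492/481]
4. B_y = 10690/481  [2·signedArea(BAD) = -2352/481 ∩ BD · AE = -44492/481]
   → B = (6494/481, 10690/481)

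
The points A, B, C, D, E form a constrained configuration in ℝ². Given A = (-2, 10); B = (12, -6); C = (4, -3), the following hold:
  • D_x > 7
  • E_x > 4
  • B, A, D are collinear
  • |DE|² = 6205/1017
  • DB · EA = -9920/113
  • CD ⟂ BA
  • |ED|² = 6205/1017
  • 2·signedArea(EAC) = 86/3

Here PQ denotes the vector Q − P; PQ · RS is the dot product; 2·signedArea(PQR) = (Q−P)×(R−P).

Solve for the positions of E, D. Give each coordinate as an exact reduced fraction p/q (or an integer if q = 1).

D = (796/113, -38/113)
E = (14/3, 1/3)

1. D_x = 796/113  [B, A, D are collinear ∩ CD ⟂ BA]
2. D_y = -38/113  [B, A, D are collinear ∩ CD ⟂ BA]
   → D = (796/113, -38/113)
3. E_x = 14/3  [2·signedArea(EAC) = 86/3 ∩ DB · EA = -9920/113]
4. E_y = 1/3  [2·signedArea(EAC) = 86/3 ∩ DB · EA = -9920/113]
   → E = (14/3, 1/3)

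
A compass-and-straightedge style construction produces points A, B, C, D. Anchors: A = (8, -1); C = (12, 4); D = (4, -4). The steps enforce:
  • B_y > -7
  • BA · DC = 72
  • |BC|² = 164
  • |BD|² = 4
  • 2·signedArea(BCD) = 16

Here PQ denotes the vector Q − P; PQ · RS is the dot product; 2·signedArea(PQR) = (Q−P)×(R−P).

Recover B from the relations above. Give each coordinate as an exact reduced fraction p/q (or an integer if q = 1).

1. B_x = 4  [2·signedArea(BCD) = 16 ∩ BA · DC = 72]
2. B_y = -6  [2·signedArea(BCD) = 16 ∩ BA · DC = 72]
   → B = (4, -6)

B = (4, -6)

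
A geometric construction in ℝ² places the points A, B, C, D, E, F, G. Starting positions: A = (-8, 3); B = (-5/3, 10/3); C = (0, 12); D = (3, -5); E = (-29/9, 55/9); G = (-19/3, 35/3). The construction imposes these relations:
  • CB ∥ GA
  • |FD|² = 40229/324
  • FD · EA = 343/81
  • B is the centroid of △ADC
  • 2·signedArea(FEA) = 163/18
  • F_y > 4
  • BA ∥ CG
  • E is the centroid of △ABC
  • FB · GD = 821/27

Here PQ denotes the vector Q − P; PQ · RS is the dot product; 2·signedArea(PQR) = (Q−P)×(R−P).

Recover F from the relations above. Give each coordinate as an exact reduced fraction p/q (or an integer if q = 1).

F = (-22/9, 85/18)

1. F_x = -22/9  [FD · EA = 343/81 ∩ FB · GD = 821/27]
2. F_y = 85/18  [FD · EA = 343/81 ∩ FB · GD = 821/27]
   → F = (-22/9, 85/18)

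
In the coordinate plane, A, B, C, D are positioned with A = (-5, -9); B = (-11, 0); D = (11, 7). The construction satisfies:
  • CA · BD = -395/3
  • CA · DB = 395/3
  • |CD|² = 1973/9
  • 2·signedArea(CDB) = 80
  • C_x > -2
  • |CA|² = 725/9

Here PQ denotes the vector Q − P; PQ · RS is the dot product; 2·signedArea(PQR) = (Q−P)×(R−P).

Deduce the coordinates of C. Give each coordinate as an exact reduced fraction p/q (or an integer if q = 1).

1. C_x = -5/3  [CA · DB = 395/3 ∩ 2·signedArea(CDB) = 80]
2. C_y = -2/3  [CA · DB = 395/3 ∩ 2·signedArea(CDB) = 80]
   → C = (-5/3, -2/3)

C = (-5/3, -2/3)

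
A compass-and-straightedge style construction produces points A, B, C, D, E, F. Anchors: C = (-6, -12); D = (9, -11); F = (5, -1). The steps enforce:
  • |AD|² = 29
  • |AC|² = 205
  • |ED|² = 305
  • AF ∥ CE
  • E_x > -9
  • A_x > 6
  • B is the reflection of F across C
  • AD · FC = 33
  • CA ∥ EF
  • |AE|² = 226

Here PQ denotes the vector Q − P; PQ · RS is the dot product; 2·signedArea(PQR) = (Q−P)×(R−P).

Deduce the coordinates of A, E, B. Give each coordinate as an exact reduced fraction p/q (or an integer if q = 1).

1. A_x = 7  [line 11·x + 11·y + -11 = 0 ∩ |AC|² = 205]
2. A_y = -6  [line 11·x + 11·y + -11 = 0 ∩ |AC|² = 205]
   → A = (7, -6)
3. E_x = -8  [CA ∥ EF ∩ AF ∥ CE]
4. E_y = -7  [CA ∥ EF ∩ AF ∥ CE]
   → E = (-8, -7)
5. B_x = -17  [B is the reflection of F across C]
6. B_y = -23  [B is the reflection of F across C]
   → B = (-17, -23)

A = (7, -6)
B = (-17, -23)
E = (-8, -7)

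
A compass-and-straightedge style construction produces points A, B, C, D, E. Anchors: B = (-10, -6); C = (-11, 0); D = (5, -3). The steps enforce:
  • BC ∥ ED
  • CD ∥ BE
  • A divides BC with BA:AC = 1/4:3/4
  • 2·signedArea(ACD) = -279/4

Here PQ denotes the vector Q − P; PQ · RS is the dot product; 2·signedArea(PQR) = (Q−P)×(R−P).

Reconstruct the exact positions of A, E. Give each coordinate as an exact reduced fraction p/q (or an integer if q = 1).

A = (-41/4, -9/2)
E = (6, -9)

1. A_x = -41/4  [A divides BC with BA:AC = 1/4:3/4]
2. A_y = -9/2  [A divides BC with BA:AC = 1/4:3/4]
   → A = (-41/4, -9/2)
3. E_x = 6  [BC ∥ ED ∩ CD ∥ BE]
4. E_y = -9  [BC ∥ ED ∩ CD ∥ BE]
   → E = (6, -9)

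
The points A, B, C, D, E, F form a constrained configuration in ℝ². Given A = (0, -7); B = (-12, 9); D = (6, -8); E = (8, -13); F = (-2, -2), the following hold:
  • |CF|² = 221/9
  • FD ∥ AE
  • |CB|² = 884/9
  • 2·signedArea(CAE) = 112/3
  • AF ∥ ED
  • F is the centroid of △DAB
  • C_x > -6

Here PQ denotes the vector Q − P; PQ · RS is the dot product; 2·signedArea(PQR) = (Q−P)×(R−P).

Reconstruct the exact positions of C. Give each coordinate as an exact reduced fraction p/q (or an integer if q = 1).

C = (-16/3, 5/3)

1. C_x = -16/3  [line 6·x + 8·y + 56/3 = 0 ∩ |CB|² = 884/9]
2. C_y = 5/3  [line 6·x + 8·y + 56/3 = 0 ∩ |CB|² = 884/9]
   → C = (-16/3, 5/3)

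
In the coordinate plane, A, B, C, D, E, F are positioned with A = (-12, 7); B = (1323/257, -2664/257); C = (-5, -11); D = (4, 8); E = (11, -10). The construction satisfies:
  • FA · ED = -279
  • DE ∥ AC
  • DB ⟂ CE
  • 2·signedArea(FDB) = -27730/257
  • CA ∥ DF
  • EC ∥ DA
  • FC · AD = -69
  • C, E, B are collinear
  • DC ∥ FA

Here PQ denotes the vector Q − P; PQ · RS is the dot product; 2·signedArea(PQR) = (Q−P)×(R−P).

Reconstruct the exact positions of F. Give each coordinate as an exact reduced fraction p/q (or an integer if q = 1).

F = (-3, 26)

1. F_x = -3  [DC ∥ FA ∩ CA ∥ DF]
2. F_y = 26  [DC ∥ FA ∩ CA ∥ DF]
   → F = (-3, 26)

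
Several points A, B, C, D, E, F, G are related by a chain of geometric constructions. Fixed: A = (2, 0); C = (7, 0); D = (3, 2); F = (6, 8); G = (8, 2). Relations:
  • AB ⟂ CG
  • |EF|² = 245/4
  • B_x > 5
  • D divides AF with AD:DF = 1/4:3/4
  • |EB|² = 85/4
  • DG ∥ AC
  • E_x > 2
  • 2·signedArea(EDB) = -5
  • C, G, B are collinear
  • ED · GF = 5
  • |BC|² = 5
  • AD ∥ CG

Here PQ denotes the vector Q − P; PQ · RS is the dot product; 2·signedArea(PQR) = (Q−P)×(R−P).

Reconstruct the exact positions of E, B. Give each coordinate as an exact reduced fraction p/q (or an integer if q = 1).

B = (6, -2)
E = (5/2, 1)

1. B_x = 6  [C, G, B are collinear ∩ AB ⟂ CG]
2. B_y = -2  [C, G, B are collinear ∩ AB ⟂ CG]
   → B = (6, -2)
3. E_x = 5/2  [2·signedArea(EDB) = -5 ∩ ED · GF = 5]
4. E_y = 1  [2·signedArea(EDB) = -5 ∩ ED · GF = 5]
   → E = (5/2, 1)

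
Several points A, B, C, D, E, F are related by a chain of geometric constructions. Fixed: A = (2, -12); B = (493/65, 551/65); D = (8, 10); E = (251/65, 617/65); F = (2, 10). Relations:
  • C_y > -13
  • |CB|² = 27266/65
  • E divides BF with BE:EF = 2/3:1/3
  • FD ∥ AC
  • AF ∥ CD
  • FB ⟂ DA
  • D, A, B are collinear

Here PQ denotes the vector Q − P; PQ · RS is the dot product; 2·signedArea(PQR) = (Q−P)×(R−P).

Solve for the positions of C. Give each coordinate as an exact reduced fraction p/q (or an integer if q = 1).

1. C_x = 8  [AF ∥ CD ∩ FD ∥ AC]
2. C_y = -12  [AF ∥ CD ∩ FD ∥ AC]
   → C = (8, -12)

C = (8, -12)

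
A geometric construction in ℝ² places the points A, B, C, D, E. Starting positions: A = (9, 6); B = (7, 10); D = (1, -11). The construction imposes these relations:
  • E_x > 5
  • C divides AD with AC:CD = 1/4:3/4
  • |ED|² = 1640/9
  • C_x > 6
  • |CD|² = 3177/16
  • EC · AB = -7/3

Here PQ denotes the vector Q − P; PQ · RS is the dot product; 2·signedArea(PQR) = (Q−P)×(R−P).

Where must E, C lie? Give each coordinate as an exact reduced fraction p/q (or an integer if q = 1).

C = (7, 7/4)
E = (17/3, 5/3)

1. C_x = 7  [C divides AD with AC:CD = 1/4:3/4]
2. C_y = 7/4  [C divides AD with AC:CD = 1/4:3/4]
   → C = (7, 7/4)
3. E_x = 17/3  [line 2·x + -4·y + -14/3 = 0 ∩ |ED|² = 1640/9]
4. E_y = 5/3  [line 2·x + -4·y + -14/3 = 0 ∩ |ED|² = 1640/9]
   → E = (17/3, 5/3)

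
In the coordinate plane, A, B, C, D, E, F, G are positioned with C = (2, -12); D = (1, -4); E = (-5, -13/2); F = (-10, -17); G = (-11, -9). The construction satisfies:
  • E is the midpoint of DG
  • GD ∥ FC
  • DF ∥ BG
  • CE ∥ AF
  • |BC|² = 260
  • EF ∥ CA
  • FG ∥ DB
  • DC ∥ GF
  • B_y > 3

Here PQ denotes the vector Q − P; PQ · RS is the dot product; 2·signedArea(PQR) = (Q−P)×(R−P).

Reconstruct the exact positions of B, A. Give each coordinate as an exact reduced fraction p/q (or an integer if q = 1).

1. B_x = 0  [DF ∥ BG ∩ FG ∥ DB]
2. B_y = 4  [DF ∥ BG ∩ FG ∥ DB]
   → B = (0, 4)
3. A_x = -3  [CE ∥ AF ∩ EF ∥ CA]
4. A_y = -45/2  [CE ∥ AF ∩ EF ∥ CA]
   → A = (-3, -45/2)

A = (-3, -45/2)
B = (0, 4)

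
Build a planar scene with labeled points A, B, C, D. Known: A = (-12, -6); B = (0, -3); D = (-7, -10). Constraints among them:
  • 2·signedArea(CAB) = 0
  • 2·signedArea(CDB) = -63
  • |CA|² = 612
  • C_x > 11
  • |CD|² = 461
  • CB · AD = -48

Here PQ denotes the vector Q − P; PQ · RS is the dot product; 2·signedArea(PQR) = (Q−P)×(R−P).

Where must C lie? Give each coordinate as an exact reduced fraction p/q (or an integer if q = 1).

1. C_x = 12  [2·signedArea(CAB) = 0 ∩ CB · AD = -48]
2. C_y = 0  [2·signedArea(CAB) = 0 ∩ CB · AD = -48]
   → C = (12, 0)

C = (12, 0)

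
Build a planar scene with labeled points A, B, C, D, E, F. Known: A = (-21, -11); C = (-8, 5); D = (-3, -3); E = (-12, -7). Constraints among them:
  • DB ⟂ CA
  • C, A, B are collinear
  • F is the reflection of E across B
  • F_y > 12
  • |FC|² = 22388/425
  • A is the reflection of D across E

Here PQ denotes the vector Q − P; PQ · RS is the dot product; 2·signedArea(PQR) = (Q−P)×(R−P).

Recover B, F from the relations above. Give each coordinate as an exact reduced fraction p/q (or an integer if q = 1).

B = (-4219/425, 1117/425)
F = (-3338/425, 5209/425)

1. B_x = -4219/425  [C, A, B are collinear ∩ DB ⟂ CA]
2. B_y = 1117/425  [C, A, B are collinear ∩ DB ⟂ CA]
   → B = (-4219/425, 1117/425)
3. F_x = -3338/425  [F is the reflection of E across B]
4. F_y = 5209/425  [F is the reflection of E across B]
   → F = (-3338/425, 5209/425)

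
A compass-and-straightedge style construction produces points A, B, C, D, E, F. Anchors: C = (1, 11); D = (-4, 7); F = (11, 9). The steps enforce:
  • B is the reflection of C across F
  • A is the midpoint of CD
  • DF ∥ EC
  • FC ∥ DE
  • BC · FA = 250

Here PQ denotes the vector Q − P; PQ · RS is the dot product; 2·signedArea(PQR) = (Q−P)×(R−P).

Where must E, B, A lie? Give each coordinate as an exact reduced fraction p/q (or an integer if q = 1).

1. E_x = -14  [DF ∥ EC ∩ FC ∥ DE]
2. E_y = 9  [DF ∥ EC ∩ FC ∥ DE]
   → E = (-14, 9)
3. B_x = 21  [B is the reflection of C across F]
4. B_y = 7  [B is the reflection of C across F]
   → B = (21, 7)
5. A_x = -3/2  [A is the midpoint of CD]
6. A_y = 9  [A is the midpoint of CD]
   → A = (-3/2, 9)

A = (-3/2, 9)
B = (21, 7)
E = (-14, 9)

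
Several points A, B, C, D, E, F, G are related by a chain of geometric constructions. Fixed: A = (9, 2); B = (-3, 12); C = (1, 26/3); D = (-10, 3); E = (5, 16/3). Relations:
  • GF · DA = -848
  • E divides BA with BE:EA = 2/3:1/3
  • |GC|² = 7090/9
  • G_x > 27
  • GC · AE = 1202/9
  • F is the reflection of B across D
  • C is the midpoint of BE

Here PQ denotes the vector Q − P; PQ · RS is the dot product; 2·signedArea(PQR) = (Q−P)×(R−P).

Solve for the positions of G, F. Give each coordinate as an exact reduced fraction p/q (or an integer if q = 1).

F = (-17, -6)
G = (28, 1)

1. G_x = 28  [line 4·x + -10/3·y + -326/3 = 0 ∩ |GC|² = 7090/9]
2. G_y = 1  [line 4·x + -10/3·y + -326/3 = 0 ∩ |GC|² = 7090/9]
   → G = (28, 1)
3. F_x = -17  [GF · DA = -848 ∩ F is the reflection of B across D]
4. F_y = -6  [GF · DA = -848 ∩ F is the reflection of B across D]
   → F = (-17, -6)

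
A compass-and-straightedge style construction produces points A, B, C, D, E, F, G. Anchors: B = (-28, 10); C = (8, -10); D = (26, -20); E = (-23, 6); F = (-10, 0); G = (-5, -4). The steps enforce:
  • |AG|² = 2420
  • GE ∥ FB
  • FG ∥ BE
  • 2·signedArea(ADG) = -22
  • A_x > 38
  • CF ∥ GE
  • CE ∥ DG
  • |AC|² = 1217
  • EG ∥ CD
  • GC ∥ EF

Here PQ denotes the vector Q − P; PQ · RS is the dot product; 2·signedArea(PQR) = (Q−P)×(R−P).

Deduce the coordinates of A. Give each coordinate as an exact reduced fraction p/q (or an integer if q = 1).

1. A_x = 39  [line -16·x + -31·y + -182 = 0 ∩ |AC|² = 1217]
2. A_y = -26  [line -16·x + -31·y + -182 = 0 ∩ |AC|² = 1217]
   → A = (39, -26)

A = (39, -26)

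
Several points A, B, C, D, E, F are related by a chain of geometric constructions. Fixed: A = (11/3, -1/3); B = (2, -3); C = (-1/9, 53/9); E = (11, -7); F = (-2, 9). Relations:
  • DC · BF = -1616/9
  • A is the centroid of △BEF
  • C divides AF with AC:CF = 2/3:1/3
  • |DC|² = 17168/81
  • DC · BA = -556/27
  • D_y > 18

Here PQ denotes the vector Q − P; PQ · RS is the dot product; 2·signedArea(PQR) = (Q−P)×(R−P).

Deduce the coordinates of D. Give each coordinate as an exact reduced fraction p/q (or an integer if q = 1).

D = (-23/3, 55/3)

1. D_x = -23/3  [DC · BA = -556/27 ∩ DC · BF = -1616/9]
2. D_y = 55/3  [DC · BA = -556/27 ∩ DC · BF = -1616/9]
   → D = (-23/3, 55/3)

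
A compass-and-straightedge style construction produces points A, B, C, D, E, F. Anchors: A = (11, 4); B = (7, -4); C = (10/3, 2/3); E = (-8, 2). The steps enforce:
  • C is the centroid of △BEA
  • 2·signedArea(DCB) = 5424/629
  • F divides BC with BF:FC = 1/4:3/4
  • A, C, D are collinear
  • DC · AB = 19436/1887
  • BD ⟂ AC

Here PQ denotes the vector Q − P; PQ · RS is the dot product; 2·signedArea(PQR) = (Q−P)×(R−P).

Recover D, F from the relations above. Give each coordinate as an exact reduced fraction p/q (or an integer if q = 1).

D = (2963/629, 796/629)
F = (73/12, -17/6)

1. D_x = 2963/629  [A, C, D are collinear ∩ BD ⟂ AC]
2. D_y = 796/629  [A, C, D are collinear ∩ BD ⟂ AC]
   → D = (2963/629, 796/629)
3. F_x = 73/12  [F divides BC with BF:FC = 1/4:3/4]
4. F_y = -17/6  [F divides BC with BF:FC = 1/4:3/4]
   → F = (73/12, -17/6)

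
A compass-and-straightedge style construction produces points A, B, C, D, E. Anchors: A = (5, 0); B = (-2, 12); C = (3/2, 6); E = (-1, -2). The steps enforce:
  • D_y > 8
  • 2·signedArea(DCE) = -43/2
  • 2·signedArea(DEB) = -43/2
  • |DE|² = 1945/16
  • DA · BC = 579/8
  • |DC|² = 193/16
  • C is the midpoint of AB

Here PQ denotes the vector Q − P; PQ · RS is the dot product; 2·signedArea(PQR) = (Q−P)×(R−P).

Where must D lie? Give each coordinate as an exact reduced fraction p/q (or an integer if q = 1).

D = (-1/4, 9)

1. D_x = -1/4  [2·signedArea(DEB) = -43/2 ∩ 2·signedArea(DCE) = -43/2]
2. D_y = 9  [2·signedArea(DEB) = -43/2 ∩ 2·signedArea(DCE) = -43/2]
   → D = (-1/4, 9)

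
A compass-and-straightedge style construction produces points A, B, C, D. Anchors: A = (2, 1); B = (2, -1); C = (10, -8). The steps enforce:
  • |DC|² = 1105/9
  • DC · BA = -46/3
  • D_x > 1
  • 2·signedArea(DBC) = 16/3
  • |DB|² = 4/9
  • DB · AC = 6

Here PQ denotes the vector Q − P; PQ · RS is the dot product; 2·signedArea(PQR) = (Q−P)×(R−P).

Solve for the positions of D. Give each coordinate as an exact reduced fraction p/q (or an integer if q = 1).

1. D_x = 2  [DB · AC = 6 ∩ DC · BA = -46/3]
2. D_y = -1/3  [DB · AC = 6 ∩ DC · BA = -46/3]
   → D = (2, -1/3)

D = (2, -1/3)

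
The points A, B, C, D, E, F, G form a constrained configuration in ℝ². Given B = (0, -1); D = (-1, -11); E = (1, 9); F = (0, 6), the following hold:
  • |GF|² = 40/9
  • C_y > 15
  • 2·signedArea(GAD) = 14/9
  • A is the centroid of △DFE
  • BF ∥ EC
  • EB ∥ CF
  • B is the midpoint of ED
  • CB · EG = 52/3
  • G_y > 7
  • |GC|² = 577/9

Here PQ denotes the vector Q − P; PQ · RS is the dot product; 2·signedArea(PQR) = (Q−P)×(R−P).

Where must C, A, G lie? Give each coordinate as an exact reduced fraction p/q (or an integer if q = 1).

1. C_x = 1  [EB ∥ CF ∩ BF ∥ EC]
2. C_y = 16  [EB ∥ CF ∩ BF ∥ EC]
   → C = (1, 16)
3. A_x = 0  [A is the centroid of △DFE]
4. A_y = 4/3  [A is the centroid of △DFE]
   → A = (0, 4/3)
5. G_x = 2/3  [2·signedArea(GAD) = 14/9 ∩ CB · EG = 52/3]
6. G_y = 8  [2·signedArea(GAD) = 14/9 ∩ CB · EG = 52/3]
   → G = (2/3, 8)

A = (0, 4/3)
C = (1, 16)
G = (2/3, 8)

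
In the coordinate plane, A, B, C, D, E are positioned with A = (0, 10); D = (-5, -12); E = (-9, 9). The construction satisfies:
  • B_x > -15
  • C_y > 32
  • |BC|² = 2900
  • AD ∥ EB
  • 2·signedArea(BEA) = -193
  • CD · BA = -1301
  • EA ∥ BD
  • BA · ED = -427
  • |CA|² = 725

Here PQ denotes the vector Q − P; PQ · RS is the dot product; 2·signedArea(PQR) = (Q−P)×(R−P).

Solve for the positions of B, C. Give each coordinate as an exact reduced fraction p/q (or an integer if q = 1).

1. B_x = -14  [EA ∥ BD ∩ AD ∥ EB]
2. B_y = -13  [EA ∥ BD ∩ AD ∥ EB]
   → B = (-14, -13)
3. C_x = 14  [line -14·x + -23·y + 955 = 0 ∩ |CA|² = 725]
4. C_y = 33  [line -14·x + -23·y + 955 = 0 ∩ |CA|² = 725]
   → C = (14, 33)

B = (-14, -13)
C = (14, 33)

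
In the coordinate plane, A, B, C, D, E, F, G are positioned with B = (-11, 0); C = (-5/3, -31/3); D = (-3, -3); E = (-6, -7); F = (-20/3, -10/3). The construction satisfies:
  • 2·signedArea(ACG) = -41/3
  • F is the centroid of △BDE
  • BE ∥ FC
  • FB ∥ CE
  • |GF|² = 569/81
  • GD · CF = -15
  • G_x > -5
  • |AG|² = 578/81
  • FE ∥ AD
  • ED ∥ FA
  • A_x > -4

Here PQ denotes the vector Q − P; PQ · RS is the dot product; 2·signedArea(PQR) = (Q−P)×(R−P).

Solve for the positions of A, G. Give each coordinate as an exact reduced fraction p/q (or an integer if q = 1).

1. A_x = -11/3  [FE ∥ AD ∩ ED ∥ FA]
2. A_y = 2/3  [FE ∥ AD ∩ ED ∥ FA]
   → A = (-11/3, 2/3)
3. G_x = -40/9  [GD · CF = -15 ∩ 2·signedArea(ACG) = -41/3]
4. G_y = -17/9  [GD · CF = -15 ∩ 2·signedArea(ACG) = -41/3]
   → G = (-40/9, -17/9)

A = (-11/3, 2/3)
G = (-40/9, -17/9)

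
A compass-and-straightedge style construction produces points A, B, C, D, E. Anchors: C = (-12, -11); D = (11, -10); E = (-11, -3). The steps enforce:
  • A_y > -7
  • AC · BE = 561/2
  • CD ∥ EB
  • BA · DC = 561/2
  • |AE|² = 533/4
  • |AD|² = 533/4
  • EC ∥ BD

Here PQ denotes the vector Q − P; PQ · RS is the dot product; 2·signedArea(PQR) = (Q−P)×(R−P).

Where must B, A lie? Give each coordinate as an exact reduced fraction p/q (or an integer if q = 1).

1. B_x = 12  [EC ∥ BD ∩ CD ∥ EB]
2. B_y = -2  [EC ∥ BD ∩ CD ∥ EB]
   → B = (12, -2)
3. A_x = 0  [line 23·x + 1·y + 13/2 = 0 ∩ |AD|² = 533/4]
4. A_y = -13/2  [line 23·x + 1·y + 13/2 = 0 ∩ |AD|² = 533/4]
   → A = (0, -13/2)

A = (0, -13/2)
B = (12, -2)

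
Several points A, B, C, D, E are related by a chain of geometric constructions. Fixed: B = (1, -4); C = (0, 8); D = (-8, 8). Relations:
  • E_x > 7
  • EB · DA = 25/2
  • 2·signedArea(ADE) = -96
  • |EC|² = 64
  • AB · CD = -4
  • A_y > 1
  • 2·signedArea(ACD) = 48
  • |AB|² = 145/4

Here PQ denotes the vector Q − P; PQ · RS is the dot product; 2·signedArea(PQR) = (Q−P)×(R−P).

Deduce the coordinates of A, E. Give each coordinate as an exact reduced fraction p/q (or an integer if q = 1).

1. A_x = 1/2  [2·signedArea(ACD) = 48 ∩ AB · CD = -4]
2. A_y = 2  [2·signedArea(ACD) = 48 ∩ AB · CD = -4]
   → A = (1/2, 2)
3. E_x = 8  [2·signedArea(ADE) = -96 ∩ EB · DA = 25/2]
4. E_y = 8  [2·signedArea(ADE) = -96 ∩ EB · DA = 25/2]
   → E = (8, 8)

A = (1/2, 2)
E = (8, 8)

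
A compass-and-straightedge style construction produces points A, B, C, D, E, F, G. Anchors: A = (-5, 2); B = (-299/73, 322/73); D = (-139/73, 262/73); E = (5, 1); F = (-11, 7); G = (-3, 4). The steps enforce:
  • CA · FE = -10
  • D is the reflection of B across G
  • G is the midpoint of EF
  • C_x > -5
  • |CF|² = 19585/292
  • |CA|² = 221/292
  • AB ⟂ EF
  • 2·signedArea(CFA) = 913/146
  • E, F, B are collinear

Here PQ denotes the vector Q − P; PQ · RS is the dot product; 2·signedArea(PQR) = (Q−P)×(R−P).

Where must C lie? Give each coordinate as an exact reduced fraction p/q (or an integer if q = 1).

C = (-617/146, 175/73)

1. C_x = -617/146  [CA · FE = -10 ∩ 2·signedArea(CFA) = 913/146]
2. C_y = 175/73  [CA · FE = -10 ∩ 2·signedArea(CFA) = 913/146]
   → C = (-617/146, 175/73)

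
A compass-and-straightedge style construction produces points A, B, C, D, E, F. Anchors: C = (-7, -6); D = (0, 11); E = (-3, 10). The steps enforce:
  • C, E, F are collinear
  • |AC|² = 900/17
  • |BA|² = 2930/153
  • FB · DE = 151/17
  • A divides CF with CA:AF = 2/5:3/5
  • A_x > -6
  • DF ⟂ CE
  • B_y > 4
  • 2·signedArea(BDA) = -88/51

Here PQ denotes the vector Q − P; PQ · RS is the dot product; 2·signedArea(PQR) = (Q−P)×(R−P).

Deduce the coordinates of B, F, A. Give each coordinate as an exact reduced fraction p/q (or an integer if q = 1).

1. F_x = -44/17  [C, E, F are collinear ∩ DF ⟂ CE]
2. F_y = 198/17  [C, E, F are collinear ∩ DF ⟂ CE]
   → F = (-44/17, 198/17)
3. A_x = -89/17  [A divides CF with CA:AF = 2/5:3/5]
4. A_y = 18/17  [A divides CF with CA:AF = 2/5:3/5]
   → A = (-89/17, 18/17)
5. B_x = -10/3  [2·signedArea(BDA) = -88/51 ∩ FB · DE = 151/17]
6. B_y = 5  [2·signedArea(BDA) = -88/51 ∩ FB · DE = 151/17]
   → B = (-10/3, 5)

A = (-89/17, 18/17)
B = (-10/3, 5)
F = (-44/17, 198/17)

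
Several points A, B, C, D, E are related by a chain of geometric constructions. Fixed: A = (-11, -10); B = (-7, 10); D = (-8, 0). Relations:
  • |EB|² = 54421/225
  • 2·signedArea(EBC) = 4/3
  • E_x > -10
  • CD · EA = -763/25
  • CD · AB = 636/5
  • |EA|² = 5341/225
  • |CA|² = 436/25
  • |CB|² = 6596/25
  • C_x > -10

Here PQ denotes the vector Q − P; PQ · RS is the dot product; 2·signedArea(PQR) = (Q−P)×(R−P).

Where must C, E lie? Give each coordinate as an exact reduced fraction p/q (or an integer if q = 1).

C = (-49/5, -6)
E = (-48/5, -16/3)

1. C_x = -49/5  [line -4·x + -20·y + -796/5 = 0 ∩ |CB|² = 6596/25]
2. C_y = -6  [line -4·x + -20·y + -796/5 = 0 ∩ |CB|² = 6596/25]
   → C = (-49/5, -6)
3. E_x = -48/5  [CD · EA = -763/25 ∩ 2·signedArea(EBC) = 4/3]
4. E_y = -16/3  [CD · EA = -763/25 ∩ 2·signedArea(EBC) = 4/3]
   → E = (-48/5, -16/3)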